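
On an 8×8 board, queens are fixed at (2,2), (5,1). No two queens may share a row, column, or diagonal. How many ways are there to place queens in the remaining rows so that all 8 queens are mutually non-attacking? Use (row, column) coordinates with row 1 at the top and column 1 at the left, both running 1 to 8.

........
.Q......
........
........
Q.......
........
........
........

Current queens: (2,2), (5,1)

4

Branch on row 1: col 4 → 2; col 6 → 0; col 7 → 1; col 8 → 1.
Sum: 2 + 0 + 1 + 1 = 4.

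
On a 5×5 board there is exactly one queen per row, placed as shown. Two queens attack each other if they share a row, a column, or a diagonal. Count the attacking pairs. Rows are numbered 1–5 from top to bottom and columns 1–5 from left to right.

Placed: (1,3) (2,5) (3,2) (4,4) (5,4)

2

Same column: (4,4)–(5,4) (column 4).
Same diagonal: (3,2)–(5,4) (|3−5| = |2−4| = 2).
Total attacking pairs: 2.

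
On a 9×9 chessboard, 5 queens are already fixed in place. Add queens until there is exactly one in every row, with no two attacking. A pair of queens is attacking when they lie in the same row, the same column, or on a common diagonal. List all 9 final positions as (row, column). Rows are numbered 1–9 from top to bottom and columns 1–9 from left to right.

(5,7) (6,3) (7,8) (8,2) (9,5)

Row 1: attacked by (5,7)→{3,7}; (6,3)→{3,8}; (7,8)→{2,8}; (8,2)→{2,9}; (9,5)→{5}. Safe: 1, 4, 6. Place at column 4.
Row 2: attacked by (1,4)→{3,4,5}; (5,7)→{4,7}; (6,3)→{3,7}; (7,8)→{3,8}; (8,2)→{2,8}; (9,5)→{5}. Safe: 1, 6, 9. Place at column 6.
Row 3: attacked by (1,4)→{2,4,6}; (2,6)→{5,6,7}; (5,7)→{5,7,9}; (6,3)→{3,6}; (7,8)→{4,8}; (8,2)→{2,7}; (9,5)→{5}. Safe: 1. Place at column 1.
Row 4: attacked by (1,4)→{1,4,7}; (2,6)→{4,6,8}; (3,1)→{1,2}; (5,7)→{6,7,8}; (6,3)→{1,3,5}; (7,8)→{5,8}; (8,2)→{2,6}; (9,5)→{5}. Safe: 9. Place at column 9.
Columns [4, 6, 1, 9, 7, 3, 8, 2, 5], r−c [-3, -4, 2, -5, -2, 3, -1, 6, 4], r+c [5, 8, 4, 13, 12, 9, 15, 10, 14] are all distinct, so no two queens attack.

(1,4) (2,6) (3,1) (4,9) (5,7) (6,3) (7,8) (8,2) (9,5)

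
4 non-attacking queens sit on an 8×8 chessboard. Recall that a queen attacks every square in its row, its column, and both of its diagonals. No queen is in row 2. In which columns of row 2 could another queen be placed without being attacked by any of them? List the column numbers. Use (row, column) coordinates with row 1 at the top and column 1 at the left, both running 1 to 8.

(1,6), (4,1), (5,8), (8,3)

columns 2, 4

(1,6) attacks row 2 at column 6 and diagonals 5, 7.
(4,1) attacks row 2 at column 1 and diagonals 3.
(5,8) attacks row 2 at column 8 and diagonals 5.
(8,3) attacks row 2 at column 3.
Attacked columns: {1, 3, 5, 6, 7, 8}. Safe: {2, 4}.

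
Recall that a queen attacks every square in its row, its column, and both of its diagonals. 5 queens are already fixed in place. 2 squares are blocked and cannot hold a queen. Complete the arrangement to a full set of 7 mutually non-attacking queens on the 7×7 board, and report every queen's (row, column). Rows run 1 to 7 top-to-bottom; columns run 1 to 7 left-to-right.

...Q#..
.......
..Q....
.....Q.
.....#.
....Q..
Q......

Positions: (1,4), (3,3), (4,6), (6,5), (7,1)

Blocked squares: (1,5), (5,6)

(1,4) (2,7) (3,3) (4,6) (5,2) (6,5) (7,1)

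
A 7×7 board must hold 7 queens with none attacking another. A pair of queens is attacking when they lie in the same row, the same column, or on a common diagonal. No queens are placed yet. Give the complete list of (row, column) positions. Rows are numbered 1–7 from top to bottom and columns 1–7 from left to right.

Row 1: Safe: 1, 2, 3, 4, 5, 6, 7. Place at column 5.
Row 2: attacked by (1,5)→{4,5,6}. Safe: 1, 2, 3, 7. Place at column 7.
Row 3: attacked by (1,5)→{3,5,7}; (2,7)→{6,7}. Safe: 1, 2, 4. Place at column 2.
Row 4: attacked by (1,5)→{2,5}; (2,7)→{5,7}; (3,2)→{1,2,3}. Safe: 4, 6. Place at column 6.
Row 5: attacked by (1,5)→{1,5}; (2,7)→{4,7}; (3,2)→{2,4}; (4,6)→{5,6,7}. Safe: 3. Place at column 3.
Row 6: attacked by (1,5)→{5}; (2,7)→{3,7}; (3,2)→{2,5}; (4,6)→{4,6}; (5,3)→{2,3,4}. Safe: 1. Place at column 1.
Row 7: attacked by (1,5)→{5}; (2,7)→{2,7}; (3,2)→{2,6}; (4,6)→{3,6}; (5,3)→{1,3,5}; (6,1)→{1,2}. Safe: 4. Place at column 4.
Columns [5, 7, 2, 6, 3, 1, 4], r−c [-4, -5, 1, -2, 2, 5, 3], r+c [6, 9, 5, 10, 8, 7, 11] are all distinct, so no two queens attack.

(1,5) (2,7) (3,2) (4,6) (5,3) (6,1) (7,4)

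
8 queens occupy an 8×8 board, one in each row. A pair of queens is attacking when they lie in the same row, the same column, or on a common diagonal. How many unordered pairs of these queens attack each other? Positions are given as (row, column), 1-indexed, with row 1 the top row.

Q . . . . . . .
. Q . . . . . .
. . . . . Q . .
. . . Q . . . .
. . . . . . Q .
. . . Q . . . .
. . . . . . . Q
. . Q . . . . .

Same column: (4,4)–(6,4) (column 4).
Same diagonal: (1,1)–(2,2) (|1−2| = |1−2| = 1); (1,1)–(4,4) (|1−4| = |1−4| = 3); (2,2)–(4,4) (|2−4| = |2−4| = 2).
Total attacking pairs: 4.

4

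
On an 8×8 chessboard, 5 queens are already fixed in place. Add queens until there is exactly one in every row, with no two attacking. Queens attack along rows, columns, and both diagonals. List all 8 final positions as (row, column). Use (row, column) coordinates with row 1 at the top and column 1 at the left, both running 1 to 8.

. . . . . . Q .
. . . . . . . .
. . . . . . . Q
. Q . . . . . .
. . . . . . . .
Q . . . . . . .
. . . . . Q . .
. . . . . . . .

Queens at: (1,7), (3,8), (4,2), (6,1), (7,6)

(1,7) (2,3) (3,8) (4,2) (5,5) (6,1) (7,6) (8,4)

Row 2: attacked by (1,7)→{6,7,8}; (3,8)→{7,8}; (4,2)→{2,4}; (6,1)→{1,5}; (7,6)→{1,6}. Safe: 3. Place at column 3.
Row 5: attacked by (1,7)→{3,7}; (2,3)→{3,6}; (3,8)→{6,8}; (4,2)→{1,2,3}; (6,1)→{1,2}; (7,6)→{4,6,8}. Safe: 5. Place at column 5.
Row 8: attacked by (1,7)→{7}; (2,3)→{3}; (3,8)→{3,8}; (4,2)→{2,6}; (5,5)→{2,5,8}; (6,1)→{1,3}; (7,6)→{5,6,7}. Safe: 4. Place at column 4.
Columns [7, 3, 8, 2, 5, 1, 6, 4], r−c [-6, -1, -5, 2, 0, 5, 1, 4], r+c [8, 5, 11, 6, 10, 7, 13, 12] are all distinct, so no two queens attack.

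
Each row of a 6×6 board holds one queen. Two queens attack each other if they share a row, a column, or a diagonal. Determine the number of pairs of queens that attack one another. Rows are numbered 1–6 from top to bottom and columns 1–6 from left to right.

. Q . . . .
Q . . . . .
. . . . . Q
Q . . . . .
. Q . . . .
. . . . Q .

5

Same column: (1,2)–(5,2) (column 2); (2,1)–(4,1) (column 1).
Same diagonal: (1,2)–(2,1) (|1−2| = |2−1| = 1); (2,1)–(6,5) (|2−6| = |1−5| = 4); (4,1)–(5,2) (|4−5| = |1−2| = 1).
Total attacking pairs: 5.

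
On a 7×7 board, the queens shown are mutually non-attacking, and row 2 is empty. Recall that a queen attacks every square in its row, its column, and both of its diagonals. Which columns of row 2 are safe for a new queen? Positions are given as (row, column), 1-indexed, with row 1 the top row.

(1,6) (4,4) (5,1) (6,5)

(1,6) attacks row 2 at column 6 and diagonals 5, 7.
(4,4) attacks row 2 at column 4 and diagonals 2, 6.
(5,1) attacks row 2 at column 1 and diagonals 4.
(6,5) attacks row 2 at column 5 and diagonals 1.
Attacked columns: {1, 2, 4, 5, 6, 7}. Safe: {3}.

columns 3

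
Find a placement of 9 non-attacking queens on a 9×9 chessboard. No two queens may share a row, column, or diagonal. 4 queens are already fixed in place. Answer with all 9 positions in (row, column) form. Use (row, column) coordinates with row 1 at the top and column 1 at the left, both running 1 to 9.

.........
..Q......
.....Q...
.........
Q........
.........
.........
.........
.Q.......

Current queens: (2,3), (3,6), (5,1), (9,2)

Row 1: attacked by (2,3)→{2,3,4}; (3,6)→{4,6,8}; (5,1)→{1,5}; (9,2)→{2}. Safe: 7, 9. Place at column 9.
Row 4: attacked by (1,9)→{6,9}; (2,3)→{1,3,5}; (3,6)→{5,6,7}; (5,1)→{1,2}; (9,2)→{2,7}. Safe: 4, 8. Place at column 4.
Row 6: attacked by (1,9)→{4,9}; (2,3)→{3,7}; (3,6)→{3,6,9}; (4,4)→{2,4,6}; (5,1)→{1,2}; (9,2)→{2,5}. Safe: 8. Place at column 8.
Row 7: attacked by (1,9)→{3,9}; (2,3)→{3,8}; (3,6)→{2,6}; (4,4)→{1,4,7}; (5,1)→{1,3}; (6,8)→{7,8,9}; (9,2)→{2,4}. Safe: 5. Place at column 5.
Row 8: attacked by (1,9)→{2,9}; (2,3)→{3,9}; (3,6)→{1,6}; (4,4)→{4,8}; (5,1)→{1,4}; (6,8)→{6,8}; (7,5)→{4,5,6}; (9,2)→{1,2,3}. Safe: 7. Place at column 7.
Columns [9, 3, 6, 4, 1, 8, 5, 7, 2], r−c [-8, -1, -3, 0, 4, -2, 2, 1, 7], r+c [10, 5, 9, 8, 6, 14, 12, 15, 11] are all distinct, so no two queens attack.

(1,9) (2,3) (3,6) (4,4) (5,1) (6,8) (7,5) (8,7) (9,2)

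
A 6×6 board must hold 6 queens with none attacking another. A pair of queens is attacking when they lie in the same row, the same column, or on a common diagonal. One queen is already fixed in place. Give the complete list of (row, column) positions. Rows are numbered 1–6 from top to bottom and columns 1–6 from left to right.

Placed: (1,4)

(1,4) (2,1) (3,5) (4,2) (5,6) (6,3)

Row 2: attacked by (1,4)→{3,4,5}. Safe: 1, 2, 6. Place at column 1.
Row 3: attacked by (1,4)→{2,4,6}; (2,1)→{1,2}. Safe: 3, 5. Place at column 5.
Row 4: attacked by (1,4)→{1,4}; (2,1)→{1,3}; (3,5)→{4,5,6}. Safe: 2. Place at column 2.
Row 5: attacked by (1,4)→{4}; (2,1)→{1,4}; (3,5)→{3,5}; (4,2)→{1,2,3}. Safe: 6. Place at column 6.
Row 6: attacked by (1,4)→{4}; (2,1)→{1,5}; (3,5)→{2,5}; (4,2)→{2,4}; (5,6)→{5,6}. Safe: 3. Place at column 3.
Columns [4, 1, 5, 2, 6, 3], r−c [-3, 1, -2, 2, -1, 3], r+c [5, 3, 8, 6, 11, 9] are all distinct, so no two queens attack.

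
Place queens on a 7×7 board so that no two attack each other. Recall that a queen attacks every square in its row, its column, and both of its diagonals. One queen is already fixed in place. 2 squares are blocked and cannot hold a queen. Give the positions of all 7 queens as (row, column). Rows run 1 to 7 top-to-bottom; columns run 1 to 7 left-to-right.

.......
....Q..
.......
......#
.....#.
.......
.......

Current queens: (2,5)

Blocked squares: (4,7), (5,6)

(1,1) (2,5) (3,2) (4,6) (5,3) (6,7) (7,4)

Row 1: attacked by (2,5)→{4,5,6}. Safe: 1, 2, 3, 7. Place at column 1.
Row 3: attacked by (1,1)→{1,3}; (2,5)→{4,5,6}. Safe: 2, 7. Place at column 2.
Row 4: attacked by (1,1)→{1,4}; (2,5)→{3,5,7}; (3,2)→{1,2,3}. Blocked: 7. Safe: 6. Place at column 6.
Row 5: attacked by (1,1)→{1,5}; (2,5)→{2,5}; (3,2)→{2,4}; (4,6)→{5,6,7}. Blocked: 6. Safe: 3. Place at column 3.
Row 6: attacked by (1,1)→{1,6}; (2,5)→{1,5}; (3,2)→{2,5}; (4,6)→{4,6}; (5,3)→{2,3,4}. Safe: 7. Place at column 7.
Row 7: attacked by (1,1)→{1,7}; (2,5)→{5}; (3,2)→{2,6}; (4,6)→{3,6}; (5,3)→{1,3,5}; (6,7)→{6,7}. Safe: 4. Place at column 4.
Columns [1, 5, 2, 6, 3, 7, 4], r−c [0, -3, 1, -2, 2, -1, 3], r+c [2, 7, 5, 10, 8, 13, 11] are all distinct, so no two queens attack.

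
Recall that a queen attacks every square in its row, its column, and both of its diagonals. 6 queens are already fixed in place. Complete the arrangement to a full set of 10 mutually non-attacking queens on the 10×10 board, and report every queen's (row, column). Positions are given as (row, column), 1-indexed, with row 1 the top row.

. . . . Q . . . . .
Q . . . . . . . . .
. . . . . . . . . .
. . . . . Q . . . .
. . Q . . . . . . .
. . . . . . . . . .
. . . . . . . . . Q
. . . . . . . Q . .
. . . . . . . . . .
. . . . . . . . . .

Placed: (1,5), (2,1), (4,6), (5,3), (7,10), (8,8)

Row 3: attacked by (1,5)→{3,5,7}; (2,1)→{1,2}; (4,6)→{5,6,7}; (5,3)→{1,3,5}; (7,10)→{6,10}; (8,8)→{3,8}. Safe: 4, 9. Place at column 9.
Row 6: attacked by (1,5)→{5,10}; (2,1)→{1,5}; (3,9)→{6,9}; (4,6)→{4,6,8}; (5,3)→{2,3,4}; (7,10)→{9,10}; (8,8)→{6,8,10}. Safe: 7. Place at column 7.
Row 9: attacked by (1,5)→{5}; (2,1)→{1,8}; (3,9)→{3,9}; (4,6)→{1,6}; (5,3)→{3,7}; (6,7)→{4,7,10}; (7,10)→{8,10}; (8,8)→{7,8,9}. Safe: 2. Place at column 2.
Row 10: attacked by (1,5)→{5}; (2,1)→{1,9}; (3,9)→{2,9}; (4,6)→{6}; (5,3)→{3,8}; (6,7)→{3,7}; (7,10)→{7,10}; (8,8)→{6,8,10}; (9,2)→{1,2,3}. Safe: 4. Place at column 4.
Columns [5, 1, 9, 6, 3, 7, 10, 8, 2, 4], r−c [-4, 1, -6, -2, 2, -1, -3, 0, 7, 6], r+c [6, 3, 12, 10, 8, 13, 17, 16, 11, 14] are all distinct, so no two queens attack.

(1,5) (2,1) (3,9) (4,6) (5,3) (6,7) (7,10) (8,8) (9,2) (10,4)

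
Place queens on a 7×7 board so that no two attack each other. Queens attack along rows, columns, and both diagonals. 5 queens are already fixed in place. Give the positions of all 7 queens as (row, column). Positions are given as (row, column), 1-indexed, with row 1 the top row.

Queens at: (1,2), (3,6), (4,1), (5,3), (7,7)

Row 2: attacked by (1,2)→{1,2,3}; (3,6)→{5,6,7}; (4,1)→{1,3}; (5,3)→{3,6}; (7,7)→{2,7}. Safe: 4. Place at column 4.
Row 6: attacked by (1,2)→{2,7}; (2,4)→{4}; (3,6)→{3,6}; (4,1)→{1,3}; (5,3)→{2,3,4}; (7,7)→{6,7}. Safe: 5. Place at column 5.
Columns [2, 4, 6, 1, 3, 5, 7], r−c [-1, -2, -3, 3, 2, 1, 0], r+c [3, 6, 9, 5, 8, 11, 14] are all distinct, so no two queens attack.

(1,2) (2,4) (3,6) (4,1) (5,3) (6,5) (7,7)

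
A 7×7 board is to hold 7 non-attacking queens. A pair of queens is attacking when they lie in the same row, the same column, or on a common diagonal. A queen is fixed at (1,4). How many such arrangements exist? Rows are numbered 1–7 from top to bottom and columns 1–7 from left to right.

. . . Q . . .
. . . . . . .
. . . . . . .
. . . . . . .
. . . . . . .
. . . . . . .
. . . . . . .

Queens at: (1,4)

6

Branch on row 2: col 1 → 2; col 2 → 1; col 6 → 1; col 7 → 2.
Sum: 2 + 1 + 1 + 2 = 6.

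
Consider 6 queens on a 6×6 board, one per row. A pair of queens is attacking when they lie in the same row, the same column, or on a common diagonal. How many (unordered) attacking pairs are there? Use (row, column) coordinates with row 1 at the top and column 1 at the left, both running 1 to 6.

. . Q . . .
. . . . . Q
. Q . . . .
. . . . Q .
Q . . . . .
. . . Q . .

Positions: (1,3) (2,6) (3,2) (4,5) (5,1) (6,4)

0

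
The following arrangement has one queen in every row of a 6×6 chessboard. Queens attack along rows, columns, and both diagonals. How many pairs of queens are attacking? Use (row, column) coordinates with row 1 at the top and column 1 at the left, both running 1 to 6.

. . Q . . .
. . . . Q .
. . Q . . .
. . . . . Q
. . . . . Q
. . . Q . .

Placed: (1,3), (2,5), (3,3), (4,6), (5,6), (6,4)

Same column: (1,3)–(3,3) (column 3); (4,6)–(5,6) (column 6).
Same diagonal: (1,3)–(4,6) (|1−4| = |3−6| = 3); (4,6)–(6,4) (|4−6| = |6−4| = 2).
Total attacking pairs: 4.

4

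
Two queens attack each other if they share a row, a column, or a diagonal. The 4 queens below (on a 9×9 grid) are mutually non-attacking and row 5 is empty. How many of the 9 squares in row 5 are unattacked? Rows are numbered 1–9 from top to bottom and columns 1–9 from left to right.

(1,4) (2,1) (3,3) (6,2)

3

(1,4) attacks row 5 at column 4 and diagonals 8.
(2,1) attacks row 5 at column 1 and diagonals 4.
(3,3) attacks row 5 at column 3 and diagonals 1, 5.
(6,2) attacks row 5 at column 2 and diagonals 1, 3.
Attacked columns: {1, 2, 3, 4, 5, 8}. Safe: {6, 7, 9}.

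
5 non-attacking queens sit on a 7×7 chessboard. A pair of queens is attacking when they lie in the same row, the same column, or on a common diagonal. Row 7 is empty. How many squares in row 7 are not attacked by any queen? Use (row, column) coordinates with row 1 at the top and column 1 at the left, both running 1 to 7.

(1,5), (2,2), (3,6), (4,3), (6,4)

1

(1,5) attacks row 7 at column 5.
(2,2) attacks row 7 at column 2 and diagonals 7.
(3,6) attacks row 7 at column 6 and diagonals 2.
(4,3) attacks row 7 at column 3 and diagonals 6.
(6,4) attacks row 7 at column 4 and diagonals 3, 5.
Attacked columns: {2, 3, 4, 5, 6, 7}. Safe: {1}.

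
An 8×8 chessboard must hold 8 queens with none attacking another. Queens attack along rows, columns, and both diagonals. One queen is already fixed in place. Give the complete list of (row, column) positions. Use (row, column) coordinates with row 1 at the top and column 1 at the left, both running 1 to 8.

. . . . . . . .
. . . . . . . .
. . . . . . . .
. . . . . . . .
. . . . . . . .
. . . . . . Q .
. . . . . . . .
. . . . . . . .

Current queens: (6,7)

(1,3) (2,6) (3,8) (4,1) (5,5) (6,7) (7,2) (8,4)

Row 1: attacked by (6,7)→{2,7}. Safe: 1, 3, 4, 5, 6, 8. Place at column 3.
Row 2: attacked by (1,3)→{2,3,4}; (6,7)→{3,7}. Safe: 1, 5, 6, 8. Place at column 6.
Row 3: attacked by (1,3)→{1,3,5}; (2,6)→{5,6,7}; (6,7)→{4,7}. Safe: 2, 8. Place at column 8.
Row 4: attacked by (1,3)→{3,6}; (2,6)→{4,6,8}; (3,8)→{7,8}; (6,7)→{5,7}. Safe: 1, 2. Place at column 1.
Row 5: attacked by (1,3)→{3,7}; (2,6)→{3,6}; (3,8)→{6,8}; (4,1)→{1,2}; (6,7)→{6,7,8}. Safe: 4, 5. Place at column 5.
Row 7: attacked by (1,3)→{3}; (2,6)→{1,6}; (3,8)→{4,8}; (4,1)→{1,4}; (5,5)→{3,5,7}; (6,7)→{6,7,8}. Safe: 2. Place at column 2.
Row 8: attacked by (1,3)→{3}; (2,6)→{6}; (3,8)→{3,8}; (4,1)→{1,5}; (5,5)→{2,5,8}; (6,7)→{5,7}; (7,2)→{1,2,3}. Safe: 4. Place at column 4.
Columns [3, 6, 8, 1, 5, 7, 2, 4], r−c [-2, -4, -5, 3, 0, -1, 5, 4], r+c [4, 8, 11, 5, 10, 13, 9, 12] are all distinct, so no two queens attack.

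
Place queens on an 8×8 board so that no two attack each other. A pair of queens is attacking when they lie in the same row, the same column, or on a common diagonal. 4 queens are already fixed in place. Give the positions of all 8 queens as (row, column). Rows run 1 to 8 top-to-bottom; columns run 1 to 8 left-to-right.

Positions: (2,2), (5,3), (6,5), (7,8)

(1,6) (2,2) (3,7) (4,1) (5,3) (6,5) (7,8) (8,4)

Row 1: attacked by (2,2)→{1,2,3}; (5,3)→{3,7}; (6,5)→{5}; (7,8)→{2,8}. Safe: 4, 6. Place at column 6.
Row 3: attacked by (1,6)→{4,6,8}; (2,2)→{1,2,3}; (5,3)→{1,3,5}; (6,5)→{2,5,8}; (7,8)→{4,8}. Safe: 7. Place at column 7.
Row 4: attacked by (1,6)→{3,6}; (2,2)→{2,4}; (3,7)→{6,7,8}; (5,3)→{2,3,4}; (6,5)→{3,5,7}; (7,8)→{5,8}. Safe: 1. Place at column 1.
Row 8: attacked by (1,6)→{6}; (2,2)→{2,8}; (3,7)→{2,7}; (4,1)→{1,5}; (5,3)→{3,6}; (6,5)→{3,5,7}; (7,8)→{7,8}. Safe: 4. Place at column 4.
Columns [6, 2, 7, 1, 3, 5, 8, 4], r−c [-5, 0, -4, 3, 2, 1, -1, 4], r+c [7, 4, 10, 5, 8, 11, 15, 12] are all distinct, so no two queens attack.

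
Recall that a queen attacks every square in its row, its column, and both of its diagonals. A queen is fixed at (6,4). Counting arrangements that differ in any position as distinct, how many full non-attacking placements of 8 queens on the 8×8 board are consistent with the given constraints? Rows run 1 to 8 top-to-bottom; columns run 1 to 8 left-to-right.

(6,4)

12

Branch on row 1: col 1 → 2; col 2 → 2; col 3 → 3; col 5 → 1; col 6 → 2; col 7 → 2; col 8 → 0.
Sum: 2 + 2 + 3 + 1 + 2 + 2 + 0 = 12.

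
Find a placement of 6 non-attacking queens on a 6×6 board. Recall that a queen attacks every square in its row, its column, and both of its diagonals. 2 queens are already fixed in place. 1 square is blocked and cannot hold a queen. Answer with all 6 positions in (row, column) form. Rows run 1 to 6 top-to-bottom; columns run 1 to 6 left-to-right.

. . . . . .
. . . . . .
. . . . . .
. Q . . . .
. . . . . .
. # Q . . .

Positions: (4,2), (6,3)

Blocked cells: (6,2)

(1,4) (2,1) (3,5) (4,2) (5,6) (6,3)

Row 1: attacked by (4,2)→{2,5}; (6,3)→{3}. Safe: 1, 4, 6. Place at column 4.
Row 2: attacked by (1,4)→{3,4,5}; (4,2)→{2,4}; (6,3)→{3}. Safe: 1, 6. Place at column 1.
Row 3: attacked by (1,4)→{2,4,6}; (2,1)→{1,2}; (4,2)→{1,2,3}; (6,3)→{3,6}. Safe: 5. Place at column 5.
Row 5: attacked by (1,4)→{4}; (2,1)→{1,4}; (3,5)→{3,5}; (4,2)→{1,2,3}; (6,3)→{2,3,4}. Safe: 6. Place at column 6.
Columns [4, 1, 5, 2, 6, 3], r−c [-3, 1, -2, 2, -1, 3], r+c [5, 3, 8, 6, 11, 9] are all distinct, so no two queens attack.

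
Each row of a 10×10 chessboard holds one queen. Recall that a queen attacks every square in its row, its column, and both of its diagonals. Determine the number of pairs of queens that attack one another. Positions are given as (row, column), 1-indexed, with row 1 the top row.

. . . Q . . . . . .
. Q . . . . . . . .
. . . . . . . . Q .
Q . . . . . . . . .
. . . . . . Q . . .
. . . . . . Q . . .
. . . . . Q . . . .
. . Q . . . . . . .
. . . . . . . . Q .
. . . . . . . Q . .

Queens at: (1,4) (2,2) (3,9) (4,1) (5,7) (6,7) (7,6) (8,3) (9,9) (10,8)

Same column: (3,9)–(9,9) (column 9); (5,7)–(6,7) (column 7).
Same diagonal: (1,4)–(4,1) (|1−4| = |4−1| = 3); (2,2)–(9,9) (|2−9| = |2−9| = 7); (3,9)–(5,7) (|3−5| = |9−7| = 2); (6,7)–(7,6) (|6−7| = |7−6| = 1); (9,9)–(10,8) (|9−10| = |9−8| = 1).
Total attacking pairs: 7.

7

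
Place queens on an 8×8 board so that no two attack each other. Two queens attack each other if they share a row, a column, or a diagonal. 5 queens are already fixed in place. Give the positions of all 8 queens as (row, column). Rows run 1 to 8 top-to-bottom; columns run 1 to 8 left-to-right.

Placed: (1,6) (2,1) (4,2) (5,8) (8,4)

(1,6) (2,1) (3,5) (4,2) (5,8) (6,3) (7,7) (8,4)

Row 3: attacked by (1,6)→{4,6,8}; (2,1)→{1,2}; (4,2)→{1,2,3}; (5,8)→{6,8}; (8,4)→{4}. Safe: 5, 7. Place at column 5.
Row 6: attacked by (1,6)→{1,6}; (2,1)→{1,5}; (3,5)→{2,5,8}; (4,2)→{2,4}; (5,8)→{7,8}; (8,4)→{2,4,6}. Safe: 3. Place at column 3.
Row 7: attacked by (1,6)→{6}; (2,1)→{1,6}; (3,5)→{1,5}; (4,2)→{2,5}; (5,8)→{6,8}; (6,3)→{2,3,4}; (8,4)→{3,4,5}. Safe: 7. Place at column 7.
Columns [6, 1, 5, 2, 8, 3, 7, 4], r−c [-5, 1, -2, 2, -3, 3, 0, 4], r+c [7, 3, 8, 6, 13, 9, 14, 12] are all distinct, so no two queens attack.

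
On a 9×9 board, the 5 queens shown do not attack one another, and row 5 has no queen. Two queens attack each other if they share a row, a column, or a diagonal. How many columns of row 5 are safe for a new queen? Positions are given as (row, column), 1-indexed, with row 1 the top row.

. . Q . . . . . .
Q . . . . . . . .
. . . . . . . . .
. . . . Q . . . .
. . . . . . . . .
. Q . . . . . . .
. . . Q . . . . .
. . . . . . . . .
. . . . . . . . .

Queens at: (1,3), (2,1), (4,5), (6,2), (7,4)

2

(1,3) attacks row 5 at column 3 and diagonals 7.
(2,1) attacks row 5 at column 1 and diagonals 4.
(4,5) attacks row 5 at column 5 and diagonals 4, 6.
(6,2) attacks row 5 at column 2 and diagonals 1, 3.
(7,4) attacks row 5 at column 4 and diagonals 2, 6.
Attacked columns: {1, 2, 3, 4, 5, 6, 7}. Safe: {8, 9}.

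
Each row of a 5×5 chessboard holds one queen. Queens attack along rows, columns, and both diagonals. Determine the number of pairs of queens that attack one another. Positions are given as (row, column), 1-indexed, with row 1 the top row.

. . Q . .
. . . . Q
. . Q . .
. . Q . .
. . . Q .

5

Same column: (1,3)–(3,3) (column 3); (1,3)–(4,3) (column 3); (3,3)–(4,3) (column 3).
Same diagonal: (2,5)–(4,3) (|2−4| = |5−3| = 2); (4,3)–(5,4) (|4−5| = |3−4| = 1).
Total attacking pairs: 5.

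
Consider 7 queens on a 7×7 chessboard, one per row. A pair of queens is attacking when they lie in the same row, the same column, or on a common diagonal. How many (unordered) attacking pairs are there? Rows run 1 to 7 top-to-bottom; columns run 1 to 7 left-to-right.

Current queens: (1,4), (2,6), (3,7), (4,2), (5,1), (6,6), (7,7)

5

Same column: (2,6)–(6,6) (column 6); (3,7)–(7,7) (column 7).
Same diagonal: (2,6)–(3,7) (|2−3| = |6−7| = 1); (4,2)–(5,1) (|4−5| = |2−1| = 1); (6,6)–(7,7) (|6−7| = |6−7| = 1).
Total attacking pairs: 5.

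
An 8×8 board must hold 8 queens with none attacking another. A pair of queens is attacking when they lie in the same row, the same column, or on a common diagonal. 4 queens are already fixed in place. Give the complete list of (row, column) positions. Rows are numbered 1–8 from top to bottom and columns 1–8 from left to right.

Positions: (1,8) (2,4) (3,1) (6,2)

(1,8) (2,4) (3,1) (4,3) (5,6) (6,2) (7,7) (8,5)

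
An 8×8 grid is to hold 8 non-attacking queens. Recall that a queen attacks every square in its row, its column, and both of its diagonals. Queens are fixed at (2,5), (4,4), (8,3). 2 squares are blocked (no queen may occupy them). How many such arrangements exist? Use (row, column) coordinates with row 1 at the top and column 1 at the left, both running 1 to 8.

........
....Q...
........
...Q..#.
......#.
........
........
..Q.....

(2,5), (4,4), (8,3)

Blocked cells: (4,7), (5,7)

Branch on row 1: col 2 → 1; col 8 → 0.
Sum: 1 + 0 = 1.

1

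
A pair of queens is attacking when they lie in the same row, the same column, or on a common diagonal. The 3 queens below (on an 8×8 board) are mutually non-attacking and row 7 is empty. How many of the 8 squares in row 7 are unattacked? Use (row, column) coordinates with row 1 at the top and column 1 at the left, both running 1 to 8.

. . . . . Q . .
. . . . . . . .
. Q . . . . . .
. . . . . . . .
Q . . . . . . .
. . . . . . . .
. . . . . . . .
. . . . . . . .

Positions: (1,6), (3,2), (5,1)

(1,6) attacks row 7 at column 6.
(3,2) attacks row 7 at column 2 and diagonals 6.
(5,1) attacks row 7 at column 1 and diagonals 3.
Attacked columns: {1, 2, 3, 6}. Safe: {4, 5, 7, 8}.

4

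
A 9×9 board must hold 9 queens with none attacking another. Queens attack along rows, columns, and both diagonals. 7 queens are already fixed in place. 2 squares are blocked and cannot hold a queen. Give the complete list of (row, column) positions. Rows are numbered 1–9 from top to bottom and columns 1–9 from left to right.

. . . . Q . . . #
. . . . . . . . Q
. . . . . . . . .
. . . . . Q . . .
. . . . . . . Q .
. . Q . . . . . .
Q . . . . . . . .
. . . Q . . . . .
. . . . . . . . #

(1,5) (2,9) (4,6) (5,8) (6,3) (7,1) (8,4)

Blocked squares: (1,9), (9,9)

(1,5) (2,9) (3,2) (4,6) (5,8) (6,3) (7,1) (8,4) (9,7)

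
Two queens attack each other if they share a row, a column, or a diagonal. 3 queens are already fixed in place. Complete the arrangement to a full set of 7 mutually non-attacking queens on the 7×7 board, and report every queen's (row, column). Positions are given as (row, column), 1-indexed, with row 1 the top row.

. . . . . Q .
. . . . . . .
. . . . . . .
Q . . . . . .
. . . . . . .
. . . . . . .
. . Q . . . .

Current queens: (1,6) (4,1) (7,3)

(1,6) (2,2) (3,5) (4,1) (5,4) (6,7) (7,3)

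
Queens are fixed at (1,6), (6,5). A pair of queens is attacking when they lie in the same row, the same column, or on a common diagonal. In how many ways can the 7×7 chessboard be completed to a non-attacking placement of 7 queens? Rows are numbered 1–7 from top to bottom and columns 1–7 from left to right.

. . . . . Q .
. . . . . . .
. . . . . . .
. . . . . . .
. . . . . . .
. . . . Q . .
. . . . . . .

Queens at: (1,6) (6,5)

3

Branch on row 2: col 2 → 0; col 3 → 2; col 4 → 1.
Sum: 0 + 2 + 1 = 3.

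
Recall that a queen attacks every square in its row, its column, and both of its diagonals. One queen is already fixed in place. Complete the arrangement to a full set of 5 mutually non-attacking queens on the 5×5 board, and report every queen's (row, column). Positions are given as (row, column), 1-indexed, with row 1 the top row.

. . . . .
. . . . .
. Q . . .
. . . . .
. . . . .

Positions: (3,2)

Row 1: attacked by (3,2)→{2,4}. Safe: 1, 3, 5. Place at column 1.
Row 2: attacked by (1,1)→{1,2}; (3,2)→{1,2,3}. Safe: 4, 5. Place at column 4.
Row 4: attacked by (1,1)→{1,4}; (2,4)→{2,4}; (3,2)→{1,2,3}. Safe: 5. Place at column 5.
Row 5: attacked by (1,1)→{1,5}; (2,4)→{1,4}; (3,2)→{2,4}; (4,5)→{4,5}. Safe: 3. Place at column 3.
Columns [1, 4, 2, 5, 3], r−c [0, -2, 1, -1, 2], r+c [2, 6, 5, 9, 8] are all distinct, so no two queens attack.

(1,1) (2,4) (3,2) (4,5) (5,3)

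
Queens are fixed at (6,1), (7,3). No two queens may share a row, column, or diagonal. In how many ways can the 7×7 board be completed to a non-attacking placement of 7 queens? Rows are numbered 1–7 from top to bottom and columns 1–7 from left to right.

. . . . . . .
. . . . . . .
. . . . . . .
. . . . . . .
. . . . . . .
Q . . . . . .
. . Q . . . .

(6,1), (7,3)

2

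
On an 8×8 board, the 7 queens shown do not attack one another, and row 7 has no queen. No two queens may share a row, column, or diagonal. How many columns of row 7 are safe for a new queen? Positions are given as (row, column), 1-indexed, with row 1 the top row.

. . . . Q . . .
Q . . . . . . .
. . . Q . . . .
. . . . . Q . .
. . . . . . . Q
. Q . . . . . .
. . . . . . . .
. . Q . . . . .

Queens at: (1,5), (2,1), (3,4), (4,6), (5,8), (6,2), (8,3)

1

(1,5) attacks row 7 at column 5.
(2,1) attacks row 7 at column 1 and diagonals 6.
(3,4) attacks row 7 at column 4 and diagonals 8.
(4,6) attacks row 7 at column 6 and diagonals 3.
(5,8) attacks row 7 at column 8 and diagonals 6.
(6,2) attacks row 7 at column 2 and diagonals 1, 3.
(8,3) attacks row 7 at column 3 and diagonals 2, 4.
Attacked columns: {1, 2, 3, 4, 5, 6, 8}. Safe: {7}.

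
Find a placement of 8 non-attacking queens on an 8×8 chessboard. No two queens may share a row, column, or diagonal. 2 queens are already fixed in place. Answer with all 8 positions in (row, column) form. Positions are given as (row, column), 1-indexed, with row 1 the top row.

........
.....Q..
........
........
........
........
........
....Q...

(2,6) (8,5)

(1,2) (2,6) (3,8) (4,3) (5,1) (6,4) (7,7) (8,5)

Row 1: attacked by (2,6)→{5,6,7}; (8,5)→{5}. Safe: 1, 2, 3, 4, 8. Place at column 2.
Row 3: attacked by (1,2)→{2,4}; (2,6)→{5,6,7}; (8,5)→{5}. Safe: 1, 3, 8. Place at column 8.
Row 4: attacked by (1,2)→{2,5}; (2,6)→{4,6,8}; (3,8)→{7,8}; (8,5)→{1,5}. Safe: 3. Place at column 3.
Row 5: attacked by (1,2)→{2,6}; (2,6)→{3,6}; (3,8)→{6,8}; (4,3)→{2,3,4}; (8,5)→{2,5,8}. Safe: 1, 7. Place at column 1.
Row 6: attacked by (1,2)→{2,7}; (2,6)→{2,6}; (3,8)→{5,8}; (4,3)→{1,3,5}; (5,1)→{1,2}; (8,5)→{3,5,7}. Safe: 4. Place at column 4.
Row 7: attacked by (1,2)→{2,8}; (2,6)→{1,6}; (3,8)→{4,8}; (4,3)→{3,6}; (5,1)→{1,3}; (6,4)→{3,4,5}; (8,5)→{4,5,6}. Safe: 7. Place at column 7.
Columns [2, 6, 8, 3, 1, 4, 7, 5], r−c [-1, -4, -5, 1, 4, 2, 0, 3], r+c [3, 8, 11, 7, 6, 10, 14, 13] are all distinct, so no two queens attack.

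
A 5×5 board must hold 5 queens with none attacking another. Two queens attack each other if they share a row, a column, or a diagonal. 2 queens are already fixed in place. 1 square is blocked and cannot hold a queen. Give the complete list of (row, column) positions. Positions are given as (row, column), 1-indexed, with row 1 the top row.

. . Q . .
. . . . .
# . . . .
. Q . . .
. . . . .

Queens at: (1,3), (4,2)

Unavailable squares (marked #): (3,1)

(1,3) (2,1) (3,4) (4,2) (5,5)

Row 2: attacked by (1,3)→{2,3,4}; (4,2)→{2,4}. Safe: 1, 5. Place at column 1.
Row 3: attacked by (1,3)→{1,3,5}; (2,1)→{1,2}; (4,2)→{1,2,3}. Blocked: 1. Safe: 4. Place at column 4.
Row 5: attacked by (1,3)→{3}; (2,1)→{1,4}; (3,4)→{2,4}; (4,2)→{1,2,3}. Safe: 5. Place at column 5.
Columns [3, 1, 4, 2, 5], r−c [-2, 1, -1, 2, 0], r+c [4, 3, 7, 6, 10] are all distinct, so no two queens attack.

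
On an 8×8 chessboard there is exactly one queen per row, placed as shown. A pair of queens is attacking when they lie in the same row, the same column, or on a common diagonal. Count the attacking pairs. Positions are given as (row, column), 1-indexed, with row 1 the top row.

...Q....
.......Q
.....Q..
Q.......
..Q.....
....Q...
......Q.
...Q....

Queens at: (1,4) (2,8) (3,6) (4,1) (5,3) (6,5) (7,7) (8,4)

Same column: (1,4)–(8,4) (column 4).
Same diagonal: (1,4)–(3,6) (|1−3| = |4−6| = 2); (1,4)–(4,1) (|1−4| = |4−1| = 3).
Total attacking pairs: 3.

3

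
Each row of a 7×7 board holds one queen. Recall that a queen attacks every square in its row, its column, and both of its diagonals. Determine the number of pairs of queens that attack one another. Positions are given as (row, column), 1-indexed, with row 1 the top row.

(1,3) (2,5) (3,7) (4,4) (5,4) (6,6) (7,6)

4

Same column: (4,4)–(5,4) (column 4); (6,6)–(7,6) (column 6).
Same diagonal: (4,4)–(6,6) (|4−6| = |4−6| = 2); (5,4)–(7,6) (|5−7| = |4−6| = 2).
Total attacking pairs: 4.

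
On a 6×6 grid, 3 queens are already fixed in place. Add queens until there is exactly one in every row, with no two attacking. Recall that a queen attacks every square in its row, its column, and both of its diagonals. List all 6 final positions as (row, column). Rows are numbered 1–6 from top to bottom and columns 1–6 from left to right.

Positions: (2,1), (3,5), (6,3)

(1,4) (2,1) (3,5) (4,2) (5,6) (6,3)

Row 1: attacked by (2,1)→{1,2}; (3,5)→{3,5}; (6,3)→{3}. Safe: 4, 6. Place at column 4.
Row 4: attacked by (1,4)→{1,4}; (2,1)→{1,3}; (3,5)→{4,5,6}; (6,3)→{1,3,5}. Safe: 2. Place at column 2.
Row 5: attacked by (1,4)→{4}; (2,1)→{1,4}; (3,5)→{3,5}; (4,2)→{1,2,3}; (6,3)→{2,3,4}. Safe: 6. Place at column 6.
Columns [4, 1, 5, 2, 6, 3], r−c [-3, 1, -2, 2, -1, 3], r+c [5, 3, 8, 6, 11, 9] are all distinct, so no two queens attack.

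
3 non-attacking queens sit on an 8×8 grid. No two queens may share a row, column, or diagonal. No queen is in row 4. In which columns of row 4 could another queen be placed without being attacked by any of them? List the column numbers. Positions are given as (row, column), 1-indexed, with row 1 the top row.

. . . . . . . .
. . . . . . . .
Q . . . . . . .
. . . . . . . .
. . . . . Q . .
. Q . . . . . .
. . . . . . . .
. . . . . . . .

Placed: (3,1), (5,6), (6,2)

columns 3, 8

(3,1) attacks row 4 at column 1 and diagonals 2.
(5,6) attacks row 4 at column 6 and diagonals 5, 7.
(6,2) attacks row 4 at column 2 and diagonals 4.
Attacked columns: {1, 2, 4, 5, 6, 7}. Safe: {3, 8}.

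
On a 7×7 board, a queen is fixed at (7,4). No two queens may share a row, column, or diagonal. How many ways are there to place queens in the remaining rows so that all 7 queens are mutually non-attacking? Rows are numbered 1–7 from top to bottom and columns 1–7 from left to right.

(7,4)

Branch on row 1: col 1 → 1; col 2 → 1; col 3 → 1; col 5 → 1; col 6 → 1; col 7 → 1.
Sum: 1 + 1 + 1 + 1 + 1 + 1 = 6.

6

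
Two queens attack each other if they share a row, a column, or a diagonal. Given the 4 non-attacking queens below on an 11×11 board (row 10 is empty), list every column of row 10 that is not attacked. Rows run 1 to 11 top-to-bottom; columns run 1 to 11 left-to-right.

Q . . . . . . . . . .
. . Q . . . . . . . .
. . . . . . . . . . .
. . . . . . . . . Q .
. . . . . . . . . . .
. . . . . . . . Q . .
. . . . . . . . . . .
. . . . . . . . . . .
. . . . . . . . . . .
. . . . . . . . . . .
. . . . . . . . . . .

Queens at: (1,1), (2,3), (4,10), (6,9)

(1,1) attacks row 10 at column 1 and diagonals 10.
(2,3) attacks row 10 at column 3 and diagonals 11.
(4,10) attacks row 10 at column 10 and diagonals 4.
(6,9) attacks row 10 at column 9 and diagonals 5.
Attacked columns: {1, 3, 4, 5, 9, 10, 11}. Safe: {2, 6, 7, 8}.

columns 2, 6, 7, 8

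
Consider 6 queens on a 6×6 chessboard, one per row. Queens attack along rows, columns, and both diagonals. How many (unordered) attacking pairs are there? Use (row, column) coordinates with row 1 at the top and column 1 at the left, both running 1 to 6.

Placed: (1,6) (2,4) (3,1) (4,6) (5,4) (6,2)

3

Same column: (1,6)–(4,6) (column 6); (2,4)–(5,4) (column 4).
Same diagonal: (2,4)–(4,6) (|2−4| = |4−6| = 2).
Total attacking pairs: 3.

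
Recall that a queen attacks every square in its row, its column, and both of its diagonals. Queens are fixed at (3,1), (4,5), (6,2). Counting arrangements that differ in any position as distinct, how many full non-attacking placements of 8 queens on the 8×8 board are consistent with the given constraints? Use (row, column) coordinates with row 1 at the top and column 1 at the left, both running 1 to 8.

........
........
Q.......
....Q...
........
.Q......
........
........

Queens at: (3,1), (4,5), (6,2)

2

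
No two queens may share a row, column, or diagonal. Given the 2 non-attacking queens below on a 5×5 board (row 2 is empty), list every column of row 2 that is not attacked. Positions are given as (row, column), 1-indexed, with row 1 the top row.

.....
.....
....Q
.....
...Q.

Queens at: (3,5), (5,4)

columns 2, 3

(3,5) attacks row 2 at column 5 and diagonals 4.
(5,4) attacks row 2 at column 4 and diagonals 1.
Attacked columns: {1, 4, 5}. Safe: {2, 3}.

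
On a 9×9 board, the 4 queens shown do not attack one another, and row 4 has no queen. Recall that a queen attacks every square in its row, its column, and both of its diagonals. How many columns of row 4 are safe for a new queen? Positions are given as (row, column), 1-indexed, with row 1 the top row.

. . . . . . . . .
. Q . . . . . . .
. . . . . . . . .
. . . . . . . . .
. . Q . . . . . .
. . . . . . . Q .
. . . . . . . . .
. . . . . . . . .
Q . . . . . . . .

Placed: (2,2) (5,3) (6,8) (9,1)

(2,2) attacks row 4 at column 2 and diagonals 4.
(5,3) attacks row 4 at column 3 and diagonals 2, 4.
(6,8) attacks row 4 at column 8 and diagonals 6.
(9,1) attacks row 4 at column 1 and diagonals 6.
Attacked columns: {1, 2, 3, 4, 6, 8}. Safe: {5, 7, 9}.

3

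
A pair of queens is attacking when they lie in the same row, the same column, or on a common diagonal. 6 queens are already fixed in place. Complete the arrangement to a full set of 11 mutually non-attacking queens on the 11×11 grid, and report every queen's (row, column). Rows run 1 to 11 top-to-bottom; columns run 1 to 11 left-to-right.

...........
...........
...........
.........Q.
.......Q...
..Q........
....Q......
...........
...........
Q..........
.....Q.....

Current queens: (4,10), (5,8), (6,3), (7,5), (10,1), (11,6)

Row 1: attacked by (4,10)→{7,10}; (5,8)→{4,8}; (6,3)→{3,8}; (7,5)→{5,11}; (10,1)→{1,10}; (11,6)→{6}. Safe: 2, 9. Place at column 9.
Row 2: attacked by (1,9)→{8,9,10}; (4,10)→{8,10}; (5,8)→{5,8,11}; (6,3)→{3,7}; (7,5)→{5,10}; (10,1)→{1,9}; (11,6)→{6}. Safe: 2, 4. Place at column 2.
Row 3: attacked by (1,9)→{7,9,11}; (2,2)→{1,2,3}; (4,10)→{9,10,11}; (5,8)→{6,8,10}; (6,3)→{3,6}; (7,5)→{1,5,9}; (10,1)→{1,8}; (11,6)→{6}. Safe: 4. Place at column 4.
Row 8: attacked by (1,9)→{2,9}; (2,2)→{2,8}; (3,4)→{4,9}; (4,10)→{6,10}; (5,8)→{5,8,11}; (6,3)→{1,3,5}; (7,5)→{4,5,6}; (10,1)→{1,3}; (11,6)→{3,6,9}. Safe: 7. Place at column 7.
Row 9: attacked by (1,9)→{1,9}; (2,2)→{2,9}; (3,4)→{4,10}; (4,10)→{5,10}; (5,8)→{4,8}; (6,3)→{3,6}; (7,5)→{3,5,7}; (8,7)→{6,7,8}; (10,1)→{1,2}; (11,6)→{4,6,8}. Safe: 11. Place at column 11.
Columns [9, 2, 4, 10, 8, 3, 5, 7, 11, 1, 6], r−c [-8, 0, -1, -6, -3, 3, 2, 1, -2, 9, 5], r+c [10, 4, 7, 14, 13, 9, 12, 15, 20, 11, 17] are all distinct, so no two queens attack.

(1,9) (2,2) (3,4) (4,10) (5,8) (6,3) (7,5) (8,7) (9,11) (10,1) (11,6)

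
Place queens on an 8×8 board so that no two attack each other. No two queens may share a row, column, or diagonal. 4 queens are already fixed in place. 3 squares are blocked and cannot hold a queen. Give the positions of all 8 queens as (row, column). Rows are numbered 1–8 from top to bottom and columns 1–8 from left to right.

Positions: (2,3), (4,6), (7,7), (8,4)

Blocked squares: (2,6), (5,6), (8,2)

Row 1: attacked by (2,3)→{2,3,4}; (4,6)→{3,6}; (7,7)→{1,7}; (8,4)→{4}. Safe: 5, 8. Place at column 8.
Row 3: attacked by (1,8)→{6,8}; (2,3)→{2,3,4}; (4,6)→{5,6,7}; (7,7)→{3,7}; (8,4)→{4}. Safe: 1. Place at column 1.
Row 5: attacked by (1,8)→{4,8}; (2,3)→{3,6}; (3,1)→{1,3}; (4,6)→{5,6,7}; (7,7)→{5,7}; (8,4)→{1,4,7}. Blocked: 6. Safe: 2. Place at column 2.
Row 6: attacked by (1,8)→{3,8}; (2,3)→{3,7}; (3,1)→{1,4}; (4,6)→{4,6,8}; (5,2)→{1,2,3}; (7,7)→{6,7,8}; (8,4)→{2,4,6}. Safe: 5. Place at column 5.
Columns [8, 3, 1, 6, 2, 5, 7, 4], r−c [-7, -1, 2, -2, 3, 1, 0, 4], r+c [9, 5, 4, 10, 7, 11, 14, 12] are all distinct, so no two queens attack.

(1,8) (2,3) (3,1) (4,6) (5,2) (6,5) (7,7) (8,4)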